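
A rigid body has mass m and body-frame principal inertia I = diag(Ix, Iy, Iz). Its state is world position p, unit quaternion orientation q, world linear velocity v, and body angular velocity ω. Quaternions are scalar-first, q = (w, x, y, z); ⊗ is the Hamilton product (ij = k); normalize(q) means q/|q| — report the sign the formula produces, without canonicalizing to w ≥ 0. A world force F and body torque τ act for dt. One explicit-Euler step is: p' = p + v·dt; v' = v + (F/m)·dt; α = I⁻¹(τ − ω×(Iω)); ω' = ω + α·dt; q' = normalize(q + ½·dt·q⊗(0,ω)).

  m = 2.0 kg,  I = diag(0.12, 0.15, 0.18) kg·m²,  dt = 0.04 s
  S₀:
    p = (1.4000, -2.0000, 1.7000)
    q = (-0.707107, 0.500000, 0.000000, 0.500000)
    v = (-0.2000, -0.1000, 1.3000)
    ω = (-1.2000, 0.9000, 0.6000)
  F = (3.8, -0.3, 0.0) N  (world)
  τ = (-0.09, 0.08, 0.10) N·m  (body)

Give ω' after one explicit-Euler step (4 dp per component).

ω×(Iω) gyroscopic = (0.0162, 0.0432, -0.0324)
α = I⁻¹(τ − ω×Iω) = (-0.8850, 0.2453, 0.7356)
new body rate ω' = (-1.2354, 0.9098, 0.6294)

ω' = (-1.2354, 0.9098, 0.6294)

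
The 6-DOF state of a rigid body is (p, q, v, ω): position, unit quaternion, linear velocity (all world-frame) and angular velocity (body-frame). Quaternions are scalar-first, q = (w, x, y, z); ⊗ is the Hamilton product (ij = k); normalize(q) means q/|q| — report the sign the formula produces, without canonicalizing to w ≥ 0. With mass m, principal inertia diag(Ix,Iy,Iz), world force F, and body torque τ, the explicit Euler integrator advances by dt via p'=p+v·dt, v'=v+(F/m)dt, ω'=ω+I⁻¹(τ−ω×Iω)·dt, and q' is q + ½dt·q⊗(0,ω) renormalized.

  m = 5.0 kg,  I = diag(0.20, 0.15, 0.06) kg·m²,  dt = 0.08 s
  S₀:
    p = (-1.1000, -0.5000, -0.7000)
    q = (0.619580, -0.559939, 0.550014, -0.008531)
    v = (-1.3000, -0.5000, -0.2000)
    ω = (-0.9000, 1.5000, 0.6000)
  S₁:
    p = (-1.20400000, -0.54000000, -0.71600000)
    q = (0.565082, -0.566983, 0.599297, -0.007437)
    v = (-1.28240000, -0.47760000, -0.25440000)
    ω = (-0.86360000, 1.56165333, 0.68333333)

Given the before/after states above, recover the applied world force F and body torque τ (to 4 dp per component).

F = (1.1000, 1.4000, -3.4000)
τ = (0.0100, 0.0400, 0.1300)

Δv = v₁−v₀ = (0.01760000, 0.02240000, -0.05440000)
applied force F = (1.1000, 1.4000, -3.4000)
Δω = ω₁−ω₀ = (0.03640000, 0.06165333, 0.08333333)
precession coupling = (-0.0810, -0.0756, 0.0675)
applied torque τ = (0.0100, 0.0400, 0.1300)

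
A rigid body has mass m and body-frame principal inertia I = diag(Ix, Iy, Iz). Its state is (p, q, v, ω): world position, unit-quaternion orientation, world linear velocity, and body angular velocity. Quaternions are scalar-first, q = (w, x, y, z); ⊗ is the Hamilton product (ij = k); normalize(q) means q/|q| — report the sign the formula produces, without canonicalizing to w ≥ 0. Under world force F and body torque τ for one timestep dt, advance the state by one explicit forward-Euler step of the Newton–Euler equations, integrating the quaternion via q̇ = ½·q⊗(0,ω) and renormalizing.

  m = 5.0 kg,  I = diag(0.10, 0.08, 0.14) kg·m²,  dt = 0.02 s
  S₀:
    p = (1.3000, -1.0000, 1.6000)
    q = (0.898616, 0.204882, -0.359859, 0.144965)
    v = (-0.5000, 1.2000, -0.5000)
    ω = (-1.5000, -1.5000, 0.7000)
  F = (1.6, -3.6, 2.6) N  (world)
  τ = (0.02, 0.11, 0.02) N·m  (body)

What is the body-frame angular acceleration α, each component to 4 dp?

α = (0.8300, 0.8500, 0.4643)

gyro term ω×Iω = (-0.0630, 0.0420, -0.0450)
α = I⁻¹(τ − ω×Iω) = (0.8300, 0.8500, 0.4643)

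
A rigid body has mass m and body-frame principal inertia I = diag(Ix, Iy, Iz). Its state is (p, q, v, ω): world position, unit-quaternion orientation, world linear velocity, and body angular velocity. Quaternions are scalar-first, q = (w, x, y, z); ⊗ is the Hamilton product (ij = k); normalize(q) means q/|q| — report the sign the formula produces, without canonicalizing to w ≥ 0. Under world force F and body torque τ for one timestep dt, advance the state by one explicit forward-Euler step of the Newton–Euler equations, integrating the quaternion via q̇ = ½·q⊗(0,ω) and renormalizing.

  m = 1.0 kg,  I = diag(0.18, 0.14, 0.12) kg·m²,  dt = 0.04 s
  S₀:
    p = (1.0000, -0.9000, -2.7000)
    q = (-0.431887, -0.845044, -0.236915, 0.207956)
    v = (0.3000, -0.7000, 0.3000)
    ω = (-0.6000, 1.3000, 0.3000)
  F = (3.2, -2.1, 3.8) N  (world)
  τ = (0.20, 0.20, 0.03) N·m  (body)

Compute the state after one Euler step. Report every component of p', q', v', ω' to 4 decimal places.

precession coupling ω×(Iω) = (-0.0078, -0.0108, 0.0312)
(τ − ω×Iω)/I = (1.1544, 1.5057, -0.0100)
ω' = ω + α·dt = (-0.5538, 1.3602, 0.2996)
q⊗(0,ω) = (-0.2614237, -0.0822851, -0.4327135, -1.3702723)
updated quaternion q' = (-0.4369, -0.8463, -0.2455, 0.1805)
p + v·dt = (1.0120, -0.9280, -2.6880)
v' = v + a·dt = (0.4280, -0.7840, 0.4520)

p' = (1.0120, -0.9280, -2.6880)
q' = (-0.4369, -0.8463, -0.2455, 0.1805)
v' = (0.4280, -0.7840, 0.4520)
ω' = (-0.5538, 1.3602, 0.2996)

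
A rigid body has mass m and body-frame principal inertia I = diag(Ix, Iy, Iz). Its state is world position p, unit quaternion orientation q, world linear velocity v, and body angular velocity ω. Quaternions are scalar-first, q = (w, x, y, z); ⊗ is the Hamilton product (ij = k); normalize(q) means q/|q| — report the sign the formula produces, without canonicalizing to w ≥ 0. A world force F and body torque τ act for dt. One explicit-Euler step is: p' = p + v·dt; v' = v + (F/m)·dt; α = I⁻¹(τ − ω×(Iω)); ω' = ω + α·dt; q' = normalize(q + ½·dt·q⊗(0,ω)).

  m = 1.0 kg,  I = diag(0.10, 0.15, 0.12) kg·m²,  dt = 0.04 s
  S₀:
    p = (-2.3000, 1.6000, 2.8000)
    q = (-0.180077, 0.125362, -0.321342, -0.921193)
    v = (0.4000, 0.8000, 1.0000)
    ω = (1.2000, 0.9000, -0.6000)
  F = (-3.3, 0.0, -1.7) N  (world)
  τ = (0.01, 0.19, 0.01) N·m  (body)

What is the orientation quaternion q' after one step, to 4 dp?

2q̇ = q⊗(0,ω) = (-0.4139424, 0.8057865, -1.1922837, 0.6064824)
updated quaternion q' = (-0.1883, 0.1414, -0.3450, -0.9086)

q' = (-0.1883, 0.1414, -0.3450, -0.9086)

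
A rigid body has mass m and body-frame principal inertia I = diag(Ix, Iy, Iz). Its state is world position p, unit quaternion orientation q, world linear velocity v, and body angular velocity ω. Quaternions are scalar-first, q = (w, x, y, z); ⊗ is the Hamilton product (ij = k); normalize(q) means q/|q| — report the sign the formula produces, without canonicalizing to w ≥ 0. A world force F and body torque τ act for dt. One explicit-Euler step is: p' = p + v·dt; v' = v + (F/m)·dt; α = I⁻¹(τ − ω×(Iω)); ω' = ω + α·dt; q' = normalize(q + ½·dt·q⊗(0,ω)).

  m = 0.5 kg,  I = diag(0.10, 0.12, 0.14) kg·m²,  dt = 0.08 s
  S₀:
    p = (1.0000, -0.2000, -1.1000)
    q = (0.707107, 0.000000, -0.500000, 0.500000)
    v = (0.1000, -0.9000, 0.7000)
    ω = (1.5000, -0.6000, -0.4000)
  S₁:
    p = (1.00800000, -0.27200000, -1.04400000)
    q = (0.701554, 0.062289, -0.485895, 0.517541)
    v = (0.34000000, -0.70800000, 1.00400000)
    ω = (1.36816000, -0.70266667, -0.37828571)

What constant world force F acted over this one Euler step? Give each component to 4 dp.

F = (1.5000, 1.2000, 1.9000)

v₁ − v₀ = (0.24000000, 0.19200000, 0.30400000)
m·(v₁−v₀)/dt = (1.5000, 1.2000, 1.9000)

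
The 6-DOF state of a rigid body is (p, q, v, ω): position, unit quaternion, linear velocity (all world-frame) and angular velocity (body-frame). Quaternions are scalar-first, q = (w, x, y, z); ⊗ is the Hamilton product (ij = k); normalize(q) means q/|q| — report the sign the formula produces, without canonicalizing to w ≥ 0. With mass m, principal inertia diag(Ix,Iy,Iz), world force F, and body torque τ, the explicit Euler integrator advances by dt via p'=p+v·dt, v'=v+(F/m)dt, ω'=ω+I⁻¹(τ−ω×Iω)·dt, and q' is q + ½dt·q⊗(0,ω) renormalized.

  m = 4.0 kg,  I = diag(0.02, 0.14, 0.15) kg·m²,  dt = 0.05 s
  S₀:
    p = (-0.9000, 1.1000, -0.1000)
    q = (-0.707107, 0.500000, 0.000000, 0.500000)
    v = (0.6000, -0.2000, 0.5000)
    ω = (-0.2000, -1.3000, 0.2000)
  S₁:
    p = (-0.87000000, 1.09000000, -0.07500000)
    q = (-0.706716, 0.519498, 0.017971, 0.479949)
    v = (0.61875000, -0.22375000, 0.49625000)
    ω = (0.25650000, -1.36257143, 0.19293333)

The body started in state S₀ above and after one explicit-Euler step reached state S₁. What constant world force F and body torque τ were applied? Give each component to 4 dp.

F = (1.5000, -1.9000, -0.3000)
τ = (0.1800, -0.1700, 0.0100)

Δω = ω₁−ω₀ = (0.45650000, -0.06257143, -0.00706667)
I·α + gyro = (0.1800, -0.1700, 0.0100)
velocity change Δv = (0.01875000, -0.02375000, -0.00375000)
applied force F = (1.5000, -1.9000, -0.3000)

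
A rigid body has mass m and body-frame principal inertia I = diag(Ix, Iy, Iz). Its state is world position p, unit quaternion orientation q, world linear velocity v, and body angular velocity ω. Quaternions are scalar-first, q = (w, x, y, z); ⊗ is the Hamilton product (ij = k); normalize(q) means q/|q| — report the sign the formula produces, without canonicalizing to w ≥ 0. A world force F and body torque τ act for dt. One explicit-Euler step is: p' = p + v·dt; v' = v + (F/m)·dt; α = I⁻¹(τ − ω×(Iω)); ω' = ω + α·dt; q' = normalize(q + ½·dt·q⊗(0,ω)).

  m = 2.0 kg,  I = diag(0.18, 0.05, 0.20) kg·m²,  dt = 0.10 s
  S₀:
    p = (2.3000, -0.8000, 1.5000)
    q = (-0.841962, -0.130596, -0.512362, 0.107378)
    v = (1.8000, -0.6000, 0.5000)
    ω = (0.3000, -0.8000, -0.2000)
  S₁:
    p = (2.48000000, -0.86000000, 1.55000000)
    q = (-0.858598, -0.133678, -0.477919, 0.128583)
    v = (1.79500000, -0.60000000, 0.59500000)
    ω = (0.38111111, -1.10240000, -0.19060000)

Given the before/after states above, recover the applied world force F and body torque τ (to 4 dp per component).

ω₁ − ω₀ = (0.08111111, -0.30240000, 0.00940000)
τ = I·(Δω/dt) + ω₀×(Iω₀) = (0.1700, -0.1500, 0.0500)
v₁ − v₀ = (-0.00500000, 0.00000000, 0.09500000)
applied force F = (-0.1000, 0.0000, 1.9000)

F = (-0.1000, 0.0000, 1.9000)
τ = (0.1700, -0.1500, 0.0500)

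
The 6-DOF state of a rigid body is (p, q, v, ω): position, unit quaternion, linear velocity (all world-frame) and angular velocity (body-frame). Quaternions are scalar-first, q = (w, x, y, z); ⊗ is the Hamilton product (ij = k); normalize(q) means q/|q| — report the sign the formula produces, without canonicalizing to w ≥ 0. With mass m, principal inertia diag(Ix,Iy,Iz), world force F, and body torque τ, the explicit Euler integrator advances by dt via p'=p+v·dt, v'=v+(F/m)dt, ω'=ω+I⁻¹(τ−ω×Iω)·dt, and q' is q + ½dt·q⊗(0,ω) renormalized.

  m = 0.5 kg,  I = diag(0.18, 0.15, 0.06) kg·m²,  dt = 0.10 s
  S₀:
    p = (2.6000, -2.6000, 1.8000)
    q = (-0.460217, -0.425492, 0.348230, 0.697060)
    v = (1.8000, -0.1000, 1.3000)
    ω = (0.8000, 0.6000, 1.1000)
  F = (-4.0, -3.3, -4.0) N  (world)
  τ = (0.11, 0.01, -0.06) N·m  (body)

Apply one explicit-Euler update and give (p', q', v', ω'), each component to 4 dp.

angular accel α = (0.9411, -0.6373, -0.7600)
new body rate ω' = (0.8941, 0.5363, 1.0240)
Hamilton product q⊗(0,ω) = (-0.6353104, -0.4033566, 0.7495590, -1.0401179)
updated quaternion q' = (-0.4906, -0.4444, 0.3846, 0.6433)
linear accel F/m = (-8.0000, -6.6000, -8.0000)
p + v·dt = (2.7800, -2.6100, 1.9300)
v + (F/m)dt = (1.0000, -0.7600, 0.5000)

p' = (2.7800, -2.6100, 1.9300)
q' = (-0.4906, -0.4444, 0.3846, 0.6433)
v' = (1.0000, -0.7600, 0.5000)
ω' = (0.8941, 0.5363, 1.0240)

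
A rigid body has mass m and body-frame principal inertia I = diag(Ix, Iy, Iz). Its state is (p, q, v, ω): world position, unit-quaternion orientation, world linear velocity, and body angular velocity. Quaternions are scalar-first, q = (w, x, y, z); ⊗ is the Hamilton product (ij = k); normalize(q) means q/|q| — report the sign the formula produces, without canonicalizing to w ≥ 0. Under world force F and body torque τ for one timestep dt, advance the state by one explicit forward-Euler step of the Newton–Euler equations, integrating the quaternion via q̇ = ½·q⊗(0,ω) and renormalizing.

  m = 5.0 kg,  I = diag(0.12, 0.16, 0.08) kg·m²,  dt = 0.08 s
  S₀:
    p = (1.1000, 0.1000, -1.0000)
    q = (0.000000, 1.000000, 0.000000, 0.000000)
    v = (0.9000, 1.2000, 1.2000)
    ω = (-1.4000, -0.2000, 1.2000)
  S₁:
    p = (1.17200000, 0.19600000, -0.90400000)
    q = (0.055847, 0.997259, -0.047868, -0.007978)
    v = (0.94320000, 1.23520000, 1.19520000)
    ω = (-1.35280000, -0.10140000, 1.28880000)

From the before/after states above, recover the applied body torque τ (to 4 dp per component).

τ = (0.0900, 0.1300, 0.1000)

rate change Δω = (0.04720000, 0.09860000, 0.08880000)
τ = I·(Δω/dt) + ω₀×(Iω₀) = (0.0900, 0.1300, 0.1000)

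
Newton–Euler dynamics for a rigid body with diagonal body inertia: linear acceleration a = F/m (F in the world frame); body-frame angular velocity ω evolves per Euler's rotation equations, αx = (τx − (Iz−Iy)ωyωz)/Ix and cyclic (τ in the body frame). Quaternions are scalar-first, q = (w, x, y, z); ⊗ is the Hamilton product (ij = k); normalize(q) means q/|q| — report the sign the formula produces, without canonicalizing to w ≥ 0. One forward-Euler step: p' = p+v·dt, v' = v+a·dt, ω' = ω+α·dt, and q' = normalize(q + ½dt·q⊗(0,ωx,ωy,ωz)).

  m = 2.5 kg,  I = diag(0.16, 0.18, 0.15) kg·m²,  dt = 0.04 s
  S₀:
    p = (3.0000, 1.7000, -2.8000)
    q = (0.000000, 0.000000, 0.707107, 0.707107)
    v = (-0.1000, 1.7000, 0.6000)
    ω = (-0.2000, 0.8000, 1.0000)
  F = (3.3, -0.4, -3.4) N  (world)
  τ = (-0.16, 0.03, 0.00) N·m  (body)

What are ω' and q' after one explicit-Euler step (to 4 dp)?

angular accel α = (-0.8500, 0.1778, 0.0213)
new body rate ω' = (-0.2340, 0.8071, 1.0009)
2q̇ = q⊗(0,ω) = (-1.2727926, 0.1414214, -0.1414214, 0.1414214)
q + ½dt·q⊗(0,ω), renormalized = (-0.0254, 0.0028, 0.7040, 0.7097)

ω' = (-0.2340, 0.8071, 1.0009)
q' = (-0.0254, 0.0028, 0.7040, 0.7097)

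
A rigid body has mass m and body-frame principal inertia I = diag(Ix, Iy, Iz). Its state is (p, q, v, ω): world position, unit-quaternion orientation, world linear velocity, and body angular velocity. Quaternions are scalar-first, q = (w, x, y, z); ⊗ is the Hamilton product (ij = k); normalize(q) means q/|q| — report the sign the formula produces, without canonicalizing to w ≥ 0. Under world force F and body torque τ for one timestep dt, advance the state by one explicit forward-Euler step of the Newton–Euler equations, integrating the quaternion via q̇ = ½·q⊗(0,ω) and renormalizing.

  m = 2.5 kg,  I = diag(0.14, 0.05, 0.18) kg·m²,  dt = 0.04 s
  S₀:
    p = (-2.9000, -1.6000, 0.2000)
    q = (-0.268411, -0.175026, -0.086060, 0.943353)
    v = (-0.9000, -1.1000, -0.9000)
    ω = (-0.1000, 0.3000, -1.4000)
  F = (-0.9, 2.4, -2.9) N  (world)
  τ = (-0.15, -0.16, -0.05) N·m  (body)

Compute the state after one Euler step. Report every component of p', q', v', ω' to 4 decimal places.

p' = (-2.9360, -1.6440, 0.1640)
q' = (-0.2417, -0.1777, -0.0944, 0.9493)
v' = (-0.9144, -1.0616, -0.9464)
ω' = (-0.1273, 0.1765, -1.4117)

ω×(Iω) gyroscopic = (-0.0546, -0.0056, 0.0027)
(τ − ω×Iω)/I = (-0.6814, -3.0880, -0.2928)
ω' = ω + α·dt = (-0.1273, 0.1765, -1.4117)
2q̇ = q⊗(0,ω) = (1.3290096, -0.1356808, -0.4198950, 0.3146616)
q' = normalize(q + ½dt·q⊗(0,ω)) = (-0.2417, -0.1777, -0.0944, 0.9493)
linear accel F/m = (-0.3600, 0.9600, -1.1600)
new position p' = (-2.9360, -1.6440, 0.1640)
v + (F/m)dt = (-0.9144, -1.0616, -0.9464)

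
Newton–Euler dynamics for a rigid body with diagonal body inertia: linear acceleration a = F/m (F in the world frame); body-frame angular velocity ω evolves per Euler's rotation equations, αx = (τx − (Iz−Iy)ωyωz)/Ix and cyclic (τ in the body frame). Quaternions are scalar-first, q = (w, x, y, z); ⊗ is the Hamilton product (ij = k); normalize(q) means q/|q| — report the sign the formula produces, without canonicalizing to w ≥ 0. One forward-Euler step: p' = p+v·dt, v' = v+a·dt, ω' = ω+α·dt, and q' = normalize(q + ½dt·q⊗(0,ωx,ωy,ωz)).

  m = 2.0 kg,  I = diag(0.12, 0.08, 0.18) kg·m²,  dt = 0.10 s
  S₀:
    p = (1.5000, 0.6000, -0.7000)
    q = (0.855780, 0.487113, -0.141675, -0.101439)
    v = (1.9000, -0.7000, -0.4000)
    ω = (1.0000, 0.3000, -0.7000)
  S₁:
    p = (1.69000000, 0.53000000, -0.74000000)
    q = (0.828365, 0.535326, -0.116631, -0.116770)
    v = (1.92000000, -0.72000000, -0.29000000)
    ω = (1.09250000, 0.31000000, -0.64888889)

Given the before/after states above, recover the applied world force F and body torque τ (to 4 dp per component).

F = (0.4000, -0.4000, 2.2000)
τ = (0.0900, 0.0500, 0.0800)

v₁ − v₀ = (0.02000000, -0.02000000, 0.11000000)
m·(v₁−v₀)/dt = (0.4000, -0.4000, 2.2000)
ω₁ − ω₀ = (0.09250000, 0.01000000, 0.05111111)
precession coupling = (-0.0210, 0.0420, -0.0120)
τ = I·(Δω/dt) + ω₀×(Iω₀) = (0.0900, 0.0500, 0.0800)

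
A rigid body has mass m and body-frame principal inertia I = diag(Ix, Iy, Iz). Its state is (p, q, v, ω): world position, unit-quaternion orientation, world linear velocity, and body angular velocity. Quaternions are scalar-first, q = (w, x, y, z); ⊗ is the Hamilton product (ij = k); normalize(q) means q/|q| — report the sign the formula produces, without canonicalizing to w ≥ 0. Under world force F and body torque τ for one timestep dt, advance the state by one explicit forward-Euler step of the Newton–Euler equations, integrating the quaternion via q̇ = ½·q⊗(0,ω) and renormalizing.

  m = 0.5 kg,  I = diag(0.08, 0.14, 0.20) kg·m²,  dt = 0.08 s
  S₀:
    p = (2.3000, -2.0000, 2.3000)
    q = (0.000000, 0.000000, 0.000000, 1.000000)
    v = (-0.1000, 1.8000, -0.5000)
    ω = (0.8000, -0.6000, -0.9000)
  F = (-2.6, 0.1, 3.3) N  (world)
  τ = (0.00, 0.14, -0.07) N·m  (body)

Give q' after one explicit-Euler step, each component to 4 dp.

Hamilton product q⊗(0,ω) = (0.9000000, 0.6000000, 0.8000000, 0.0000000)
q' = normalize(q + ½dt·q⊗(0,ω)) = (0.0359, 0.0240, 0.0320, 0.9986)

q' = (0.0359, 0.0240, 0.0320, 0.9986)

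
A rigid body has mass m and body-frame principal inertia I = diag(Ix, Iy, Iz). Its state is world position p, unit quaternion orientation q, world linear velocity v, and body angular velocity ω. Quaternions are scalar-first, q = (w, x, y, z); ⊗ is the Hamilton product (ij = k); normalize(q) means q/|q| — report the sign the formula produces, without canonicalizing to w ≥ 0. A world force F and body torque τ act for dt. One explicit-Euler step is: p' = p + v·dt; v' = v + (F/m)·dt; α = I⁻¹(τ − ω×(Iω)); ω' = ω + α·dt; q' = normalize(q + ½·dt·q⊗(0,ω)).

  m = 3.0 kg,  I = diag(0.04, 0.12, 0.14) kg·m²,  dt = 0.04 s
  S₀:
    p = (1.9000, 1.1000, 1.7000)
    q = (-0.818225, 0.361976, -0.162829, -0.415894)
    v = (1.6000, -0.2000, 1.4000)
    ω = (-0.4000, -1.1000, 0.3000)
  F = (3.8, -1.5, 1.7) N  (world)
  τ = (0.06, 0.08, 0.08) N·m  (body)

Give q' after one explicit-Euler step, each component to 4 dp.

q' = (-0.8162, 0.3583, -0.1436, -0.4299)

Hamilton product q⊗(0,ω) = (0.0904467, -0.1790421, 0.9578123, -0.7087727)
q + ½dt·q⊗(0,ω), renormalized = (-0.8162, 0.3583, -0.1436, -0.4299)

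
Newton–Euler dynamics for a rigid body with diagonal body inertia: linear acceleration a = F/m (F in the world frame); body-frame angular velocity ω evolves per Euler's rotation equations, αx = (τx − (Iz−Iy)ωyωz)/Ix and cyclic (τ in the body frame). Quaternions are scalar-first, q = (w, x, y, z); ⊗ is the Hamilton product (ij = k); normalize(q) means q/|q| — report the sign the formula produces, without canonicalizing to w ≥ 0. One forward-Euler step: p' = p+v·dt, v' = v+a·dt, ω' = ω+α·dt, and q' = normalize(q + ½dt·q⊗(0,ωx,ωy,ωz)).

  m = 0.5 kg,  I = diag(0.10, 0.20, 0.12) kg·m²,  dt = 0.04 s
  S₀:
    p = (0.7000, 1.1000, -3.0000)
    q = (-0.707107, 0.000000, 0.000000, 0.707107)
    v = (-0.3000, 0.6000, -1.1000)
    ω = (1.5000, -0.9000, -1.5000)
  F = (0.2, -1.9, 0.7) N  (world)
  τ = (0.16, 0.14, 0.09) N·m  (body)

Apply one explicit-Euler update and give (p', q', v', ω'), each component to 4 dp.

gyro term ω×Iω = (-0.1080, 0.0450, -0.1350)
(τ − ω×Iω)/I = (2.6800, 0.4750, 1.8750)
new body rate ω' = (1.6072, -0.8810, -1.4250)
Hamilton product q⊗(0,ω) = (1.0606605, -0.4242642, 1.6970568, 1.0606605)
q + ½dt·q⊗(0,ω), renormalized = (-0.6852, -0.0085, 0.0339, 0.7275)
new position p' = (0.6880, 1.1240, -3.0440)
new velocity v' = (-0.2840, 0.4480, -1.0440)

p' = (0.6880, 1.1240, -3.0440)
q' = (-0.6852, -0.0085, 0.0339, 0.7275)
v' = (-0.2840, 0.4480, -1.0440)
ω' = (1.6072, -0.8810, -1.4250)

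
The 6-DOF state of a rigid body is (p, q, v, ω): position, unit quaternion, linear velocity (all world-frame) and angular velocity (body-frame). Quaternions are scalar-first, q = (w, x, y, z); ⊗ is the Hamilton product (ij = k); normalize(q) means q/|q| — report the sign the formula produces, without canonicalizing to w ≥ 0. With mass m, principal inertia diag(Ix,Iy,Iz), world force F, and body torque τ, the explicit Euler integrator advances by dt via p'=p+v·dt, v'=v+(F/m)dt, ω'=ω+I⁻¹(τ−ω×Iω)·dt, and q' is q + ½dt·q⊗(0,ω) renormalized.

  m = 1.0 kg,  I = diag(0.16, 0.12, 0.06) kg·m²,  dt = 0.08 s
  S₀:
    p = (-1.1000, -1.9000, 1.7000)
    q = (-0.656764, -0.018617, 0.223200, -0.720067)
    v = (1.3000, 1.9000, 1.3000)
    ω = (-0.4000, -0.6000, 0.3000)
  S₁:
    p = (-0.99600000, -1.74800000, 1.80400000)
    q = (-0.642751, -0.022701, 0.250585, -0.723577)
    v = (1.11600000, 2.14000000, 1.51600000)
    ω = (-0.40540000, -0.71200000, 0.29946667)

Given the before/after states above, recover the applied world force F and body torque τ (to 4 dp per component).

F = (-2.3000, 3.0000, 2.7000)
τ = (0.0000, -0.1800, -0.0100)

Δv = v₁−v₀ = (-0.18400000, 0.24000000, 0.21600000)
m·(v₁−v₀)/dt = (-2.3000, 3.0000, 2.7000)
ω₁ − ω₀ = (-0.00540000, -0.11200000, -0.00053333)
I·α + gyro = (0.0000, -0.1800, -0.0100)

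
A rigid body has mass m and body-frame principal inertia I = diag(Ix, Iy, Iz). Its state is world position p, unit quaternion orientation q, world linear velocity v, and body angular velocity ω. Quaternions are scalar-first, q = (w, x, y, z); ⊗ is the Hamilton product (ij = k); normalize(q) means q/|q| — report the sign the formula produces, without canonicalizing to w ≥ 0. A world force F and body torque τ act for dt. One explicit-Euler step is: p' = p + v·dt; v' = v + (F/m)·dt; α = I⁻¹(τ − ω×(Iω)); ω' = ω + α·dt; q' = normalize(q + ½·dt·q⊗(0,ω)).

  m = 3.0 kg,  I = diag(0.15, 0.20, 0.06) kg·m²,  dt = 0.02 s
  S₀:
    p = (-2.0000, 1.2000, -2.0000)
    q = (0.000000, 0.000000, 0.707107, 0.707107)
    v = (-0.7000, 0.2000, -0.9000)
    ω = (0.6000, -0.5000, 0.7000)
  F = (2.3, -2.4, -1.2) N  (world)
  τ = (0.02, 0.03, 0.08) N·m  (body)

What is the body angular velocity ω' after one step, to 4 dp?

precession coupling ω×(Iω) = (0.0490, 0.0378, -0.0150)
α = I⁻¹(τ − ω×Iω) = (-0.1933, -0.0390, 1.5833)
ω + α·dt = (0.5961, -0.5008, 0.7317)

ω' = (0.5961, -0.5008, 0.7317)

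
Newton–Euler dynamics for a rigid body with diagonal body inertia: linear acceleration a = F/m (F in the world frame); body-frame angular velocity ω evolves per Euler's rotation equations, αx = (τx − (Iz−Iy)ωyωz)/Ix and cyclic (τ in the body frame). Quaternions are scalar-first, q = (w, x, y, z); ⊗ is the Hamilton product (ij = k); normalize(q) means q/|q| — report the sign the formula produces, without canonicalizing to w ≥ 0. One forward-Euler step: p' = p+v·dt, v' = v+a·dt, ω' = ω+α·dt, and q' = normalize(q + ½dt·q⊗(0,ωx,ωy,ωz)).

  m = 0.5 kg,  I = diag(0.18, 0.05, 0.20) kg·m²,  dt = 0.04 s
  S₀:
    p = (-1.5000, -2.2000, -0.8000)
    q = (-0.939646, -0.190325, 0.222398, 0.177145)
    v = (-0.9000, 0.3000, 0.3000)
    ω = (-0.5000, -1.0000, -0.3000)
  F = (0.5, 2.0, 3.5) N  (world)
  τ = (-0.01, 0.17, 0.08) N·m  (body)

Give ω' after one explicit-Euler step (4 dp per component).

gyro term ω×Iω = (0.0450, -0.0030, -0.0650)
angular accel α = (-0.3056, 3.4600, 0.7250)
ω' = ω + α·dt = (-0.5122, -0.8616, -0.2710)

ω' = (-0.5122, -0.8616, -0.2710)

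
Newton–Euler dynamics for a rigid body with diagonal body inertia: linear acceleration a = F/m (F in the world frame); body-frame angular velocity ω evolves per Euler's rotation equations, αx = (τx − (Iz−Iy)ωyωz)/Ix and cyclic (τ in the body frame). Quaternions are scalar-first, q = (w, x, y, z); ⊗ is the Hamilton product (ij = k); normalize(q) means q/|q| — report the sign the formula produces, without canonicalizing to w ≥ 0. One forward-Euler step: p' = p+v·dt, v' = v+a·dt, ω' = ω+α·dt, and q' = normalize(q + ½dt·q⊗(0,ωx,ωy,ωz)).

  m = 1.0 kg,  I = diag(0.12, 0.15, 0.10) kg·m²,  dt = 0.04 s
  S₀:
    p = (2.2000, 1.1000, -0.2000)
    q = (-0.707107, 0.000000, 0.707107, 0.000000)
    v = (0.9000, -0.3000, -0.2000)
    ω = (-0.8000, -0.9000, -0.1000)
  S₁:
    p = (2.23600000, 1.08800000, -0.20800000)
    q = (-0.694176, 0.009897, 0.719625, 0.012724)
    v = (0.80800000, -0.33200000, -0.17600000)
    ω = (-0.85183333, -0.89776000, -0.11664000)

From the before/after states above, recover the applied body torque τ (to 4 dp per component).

τ = (-0.1600, 0.0100, -0.0200)

Δω = ω₁−ω₀ = (-0.05183333, 0.00224000, -0.01664000)
ω₀×(Iω₀) = (-0.0045, 0.0016, 0.0216)
applied torque τ = (-0.1600, 0.0100, -0.0200)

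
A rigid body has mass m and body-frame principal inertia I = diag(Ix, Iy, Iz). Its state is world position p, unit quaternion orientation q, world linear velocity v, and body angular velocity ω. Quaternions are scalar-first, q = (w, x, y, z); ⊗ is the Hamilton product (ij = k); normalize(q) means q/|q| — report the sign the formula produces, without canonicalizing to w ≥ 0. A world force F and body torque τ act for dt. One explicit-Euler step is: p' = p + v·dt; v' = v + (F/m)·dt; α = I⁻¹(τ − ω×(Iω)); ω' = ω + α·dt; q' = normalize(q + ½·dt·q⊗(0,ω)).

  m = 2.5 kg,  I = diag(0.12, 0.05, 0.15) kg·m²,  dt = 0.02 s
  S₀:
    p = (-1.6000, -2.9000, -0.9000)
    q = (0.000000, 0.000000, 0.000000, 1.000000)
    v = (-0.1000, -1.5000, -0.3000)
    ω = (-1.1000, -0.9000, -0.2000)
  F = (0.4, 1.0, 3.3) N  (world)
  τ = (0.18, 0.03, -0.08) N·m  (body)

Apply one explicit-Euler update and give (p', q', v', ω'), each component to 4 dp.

a = (0.1600, 0.4000, 1.3200)
p' = p + v·dt = (-1.6020, -2.9300, -0.9060)
new velocity v' = (-0.0968, -1.4920, -0.2736)
precession coupling ω×(Iω) = (0.0180, -0.0066, -0.0693)
angular accel α = (1.3500, 0.7320, -0.0713)
new body rate ω' = (-1.0730, -0.8854, -0.2014)
Hamilton product q⊗(0,ω) = (0.2000000, 0.9000000, -1.1000000, 0.0000000)
q' = normalize(q + ½dt·q⊗(0,ω)) = (0.0020, 0.0090, -0.0110, 0.9999)

p' = (-1.6020, -2.9300, -0.9060)
q' = (0.0020, 0.0090, -0.0110, 0.9999)
v' = (-0.0968, -1.4920, -0.2736)
ω' = (-1.0730, -0.8854, -0.2014)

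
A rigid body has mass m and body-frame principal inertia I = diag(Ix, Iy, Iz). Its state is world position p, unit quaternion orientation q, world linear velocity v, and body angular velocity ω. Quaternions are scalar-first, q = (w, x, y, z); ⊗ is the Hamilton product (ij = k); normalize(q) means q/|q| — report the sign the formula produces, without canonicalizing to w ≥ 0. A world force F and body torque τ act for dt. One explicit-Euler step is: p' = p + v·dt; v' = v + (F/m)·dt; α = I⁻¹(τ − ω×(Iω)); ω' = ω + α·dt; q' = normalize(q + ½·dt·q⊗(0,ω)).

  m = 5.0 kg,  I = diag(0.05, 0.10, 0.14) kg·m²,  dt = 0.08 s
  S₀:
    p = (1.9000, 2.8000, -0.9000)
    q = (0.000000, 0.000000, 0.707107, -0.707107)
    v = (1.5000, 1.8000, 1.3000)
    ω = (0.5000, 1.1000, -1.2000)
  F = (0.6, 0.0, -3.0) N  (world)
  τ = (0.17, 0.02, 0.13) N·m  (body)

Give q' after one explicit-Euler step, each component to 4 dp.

2q̇ = q⊗(0,ω) = (-1.6263461, -0.0707107, -0.3535535, -0.3535535)
q + ½dt·q⊗(0,ω), renormalized = (-0.0649, -0.0028, 0.6914, -0.7196)

q' = (-0.0649, -0.0028, 0.6914, -0.7196)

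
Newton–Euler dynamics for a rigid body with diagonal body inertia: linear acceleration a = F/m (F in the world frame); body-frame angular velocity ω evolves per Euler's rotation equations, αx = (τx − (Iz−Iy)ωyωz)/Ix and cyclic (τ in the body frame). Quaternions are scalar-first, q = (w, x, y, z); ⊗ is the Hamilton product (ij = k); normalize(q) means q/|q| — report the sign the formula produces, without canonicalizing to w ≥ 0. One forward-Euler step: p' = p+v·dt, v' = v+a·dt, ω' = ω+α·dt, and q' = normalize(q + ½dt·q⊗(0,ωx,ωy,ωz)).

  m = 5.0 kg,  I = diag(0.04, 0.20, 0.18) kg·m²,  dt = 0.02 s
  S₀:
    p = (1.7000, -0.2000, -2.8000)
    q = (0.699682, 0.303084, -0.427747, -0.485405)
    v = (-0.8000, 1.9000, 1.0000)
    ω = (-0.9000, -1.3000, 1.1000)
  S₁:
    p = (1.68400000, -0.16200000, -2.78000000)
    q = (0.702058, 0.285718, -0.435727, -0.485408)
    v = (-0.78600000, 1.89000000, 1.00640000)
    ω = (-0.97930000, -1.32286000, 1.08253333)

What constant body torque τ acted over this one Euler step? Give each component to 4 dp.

ω₁ − ω₀ = (-0.07930000, -0.02286000, -0.01746667)
gyro term ω₀×Iω₀ = (0.0286, 0.1386, 0.1872)
applied torque τ = (-0.1300, -0.0900, 0.0300)

τ = (-0.1300, -0.0900, 0.0300)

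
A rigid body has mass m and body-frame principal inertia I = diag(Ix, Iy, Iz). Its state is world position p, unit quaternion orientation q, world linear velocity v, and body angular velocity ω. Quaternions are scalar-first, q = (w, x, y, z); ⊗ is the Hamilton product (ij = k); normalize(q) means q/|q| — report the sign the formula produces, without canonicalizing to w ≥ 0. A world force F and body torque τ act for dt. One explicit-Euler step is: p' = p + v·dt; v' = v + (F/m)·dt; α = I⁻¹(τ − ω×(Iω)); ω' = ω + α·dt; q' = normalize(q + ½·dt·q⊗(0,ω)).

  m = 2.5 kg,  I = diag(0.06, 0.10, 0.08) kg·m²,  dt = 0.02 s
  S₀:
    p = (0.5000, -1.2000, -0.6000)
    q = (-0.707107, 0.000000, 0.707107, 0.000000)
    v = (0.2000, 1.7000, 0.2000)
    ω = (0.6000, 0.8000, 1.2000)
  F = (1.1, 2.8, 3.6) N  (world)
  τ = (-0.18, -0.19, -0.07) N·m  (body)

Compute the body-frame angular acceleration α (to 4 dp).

α = (-2.6800, -1.7560, -1.1150)

gyro term ω×Iω = (-0.0192, -0.0144, 0.0192)
α = I⁻¹(τ − ω×Iω) = (-2.6800, -1.7560, -1.1150)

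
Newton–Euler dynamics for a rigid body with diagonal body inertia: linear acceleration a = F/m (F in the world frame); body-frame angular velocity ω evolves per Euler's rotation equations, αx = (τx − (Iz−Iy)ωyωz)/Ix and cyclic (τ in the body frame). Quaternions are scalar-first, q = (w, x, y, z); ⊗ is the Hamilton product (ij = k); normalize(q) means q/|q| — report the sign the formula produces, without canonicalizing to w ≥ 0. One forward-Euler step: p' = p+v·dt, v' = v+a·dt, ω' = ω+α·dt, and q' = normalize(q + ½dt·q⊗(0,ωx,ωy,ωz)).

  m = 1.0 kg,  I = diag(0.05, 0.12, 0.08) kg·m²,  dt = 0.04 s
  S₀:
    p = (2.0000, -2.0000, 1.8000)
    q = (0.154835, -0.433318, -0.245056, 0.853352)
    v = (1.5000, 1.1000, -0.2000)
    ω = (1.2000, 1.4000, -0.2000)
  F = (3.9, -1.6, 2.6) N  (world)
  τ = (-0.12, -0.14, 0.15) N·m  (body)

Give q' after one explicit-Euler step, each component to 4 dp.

Hamilton product q⊗(0,ω) = (1.0337304, -0.9598796, 1.1541278, -0.3435450)
q' = normalize(q + ½dt·q⊗(0,ω)) = (0.1754, -0.4522, -0.2218, 0.8459)

q' = (0.1754, -0.4522, -0.2218, 0.8459)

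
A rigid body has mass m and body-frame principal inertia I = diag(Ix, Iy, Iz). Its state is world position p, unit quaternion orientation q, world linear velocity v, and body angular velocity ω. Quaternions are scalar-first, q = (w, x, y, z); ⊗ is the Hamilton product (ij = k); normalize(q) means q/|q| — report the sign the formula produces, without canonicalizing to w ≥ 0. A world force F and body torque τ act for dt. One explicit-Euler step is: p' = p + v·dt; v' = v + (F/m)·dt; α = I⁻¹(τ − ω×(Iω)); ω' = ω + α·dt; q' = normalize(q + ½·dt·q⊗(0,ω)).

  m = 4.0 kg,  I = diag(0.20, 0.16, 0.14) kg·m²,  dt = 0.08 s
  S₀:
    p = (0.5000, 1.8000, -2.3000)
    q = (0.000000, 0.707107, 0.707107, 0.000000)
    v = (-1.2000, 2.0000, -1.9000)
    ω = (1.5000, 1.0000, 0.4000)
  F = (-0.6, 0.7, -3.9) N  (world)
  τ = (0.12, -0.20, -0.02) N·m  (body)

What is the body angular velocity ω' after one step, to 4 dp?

ω' = (1.5512, 0.8820, 0.4229)

angular accel α = (0.6400, -1.4750, 0.2857)
ω + α·dt = (1.5512, 0.8820, 0.4229)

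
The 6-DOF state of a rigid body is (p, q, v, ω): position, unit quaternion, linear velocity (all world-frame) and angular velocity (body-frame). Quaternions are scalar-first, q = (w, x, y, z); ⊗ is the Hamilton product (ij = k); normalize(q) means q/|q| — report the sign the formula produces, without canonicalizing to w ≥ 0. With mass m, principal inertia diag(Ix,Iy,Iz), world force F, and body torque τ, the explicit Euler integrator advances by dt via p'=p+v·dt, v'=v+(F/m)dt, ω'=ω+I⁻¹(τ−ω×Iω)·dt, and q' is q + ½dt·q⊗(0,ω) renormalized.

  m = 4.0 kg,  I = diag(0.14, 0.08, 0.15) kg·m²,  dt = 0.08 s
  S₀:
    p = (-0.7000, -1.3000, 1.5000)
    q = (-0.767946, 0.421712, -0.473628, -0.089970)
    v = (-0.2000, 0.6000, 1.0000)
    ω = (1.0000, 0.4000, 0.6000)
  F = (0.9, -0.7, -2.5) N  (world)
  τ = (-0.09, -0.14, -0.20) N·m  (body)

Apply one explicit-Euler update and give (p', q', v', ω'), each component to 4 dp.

p' = (-0.7160, -1.2520, 1.5800)
q' = (-0.7741, 0.3806, -0.4990, -0.0826)
v' = (-0.1820, 0.5860, 0.9500)
ω' = (0.9390, 0.2660, 0.5061)

linear accel F/m = (0.2250, -0.1750, -0.6250)
p' = p + v·dt = (-0.7160, -1.2520, 1.5800)
v' = v + a·dt = (-0.1820, 0.5860, 0.9500)
α = I⁻¹(τ − ω×Iω) = (-0.7629, -1.6750, -1.1733)
ω + α·dt = (0.9390, 0.2660, 0.5061)
2q̇ = q⊗(0,ω) = (-0.1782788, -1.0161348, -0.6501756, 0.1815452)
updated quaternion q' = (-0.7741, 0.3806, -0.4990, -0.0826)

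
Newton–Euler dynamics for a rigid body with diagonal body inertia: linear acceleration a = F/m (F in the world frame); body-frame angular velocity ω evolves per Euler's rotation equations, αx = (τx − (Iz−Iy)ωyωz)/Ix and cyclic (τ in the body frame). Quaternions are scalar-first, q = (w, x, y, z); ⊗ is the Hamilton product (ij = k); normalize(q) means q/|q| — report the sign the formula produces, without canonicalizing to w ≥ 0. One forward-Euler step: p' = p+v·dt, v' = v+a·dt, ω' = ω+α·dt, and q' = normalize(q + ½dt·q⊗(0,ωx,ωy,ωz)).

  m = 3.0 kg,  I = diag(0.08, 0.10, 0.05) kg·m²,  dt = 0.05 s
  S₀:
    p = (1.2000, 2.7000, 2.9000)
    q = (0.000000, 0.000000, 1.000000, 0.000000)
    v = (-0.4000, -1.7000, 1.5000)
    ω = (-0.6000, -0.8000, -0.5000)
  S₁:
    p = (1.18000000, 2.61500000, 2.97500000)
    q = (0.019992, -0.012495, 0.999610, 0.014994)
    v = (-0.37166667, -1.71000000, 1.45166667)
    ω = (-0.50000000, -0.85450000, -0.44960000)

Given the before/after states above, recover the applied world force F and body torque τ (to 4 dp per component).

F = (1.7000, -0.6000, -2.9000)
τ = (0.1400, -0.1000, 0.0600)

velocity change Δv = (0.02833333, -0.01000000, -0.04833333)
m·(v₁−v₀)/dt = (1.7000, -0.6000, -2.9000)
Δω = ω₁−ω₀ = (0.10000000, -0.05450000, 0.05040000)
precession coupling = (-0.0200, 0.0090, 0.0096)
I·α + gyro = (0.1400, -0.1000, 0.0600)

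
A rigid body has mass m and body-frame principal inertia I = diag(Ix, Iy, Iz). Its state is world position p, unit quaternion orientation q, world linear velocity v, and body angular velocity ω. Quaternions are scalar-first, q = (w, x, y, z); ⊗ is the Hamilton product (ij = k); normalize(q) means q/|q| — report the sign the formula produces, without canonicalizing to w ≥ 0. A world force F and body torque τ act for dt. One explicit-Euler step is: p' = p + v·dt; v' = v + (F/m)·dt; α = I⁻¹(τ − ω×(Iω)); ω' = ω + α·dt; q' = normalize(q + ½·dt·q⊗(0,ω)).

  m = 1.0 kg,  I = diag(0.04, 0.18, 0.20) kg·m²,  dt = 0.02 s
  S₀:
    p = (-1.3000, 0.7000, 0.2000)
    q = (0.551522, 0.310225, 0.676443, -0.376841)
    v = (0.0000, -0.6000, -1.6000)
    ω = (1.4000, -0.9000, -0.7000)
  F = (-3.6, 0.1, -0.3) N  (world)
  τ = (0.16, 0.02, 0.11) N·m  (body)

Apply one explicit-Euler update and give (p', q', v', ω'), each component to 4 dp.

p' = (-1.3000, 0.6880, 0.1680)
q' = (0.5505, 0.3098, 0.6683, -0.3929)
v' = (-0.0720, -0.5980, -1.6060)
ω' = (1.4737, -0.9152, -0.6714)

new position p' = (-1.3000, 0.6880, 0.1680)
v + (F/m)dt = (-0.0720, -0.5980, -1.6060)
α = I⁻¹(τ − ω×Iω) = (3.6850, -0.7600, 1.4320)
new body rate ω' = (1.4737, -0.9152, -0.6714)
2q̇ = q⊗(0,ω) = (-0.0893050, -0.0405362, -0.8067897, -1.6122881)
updated quaternion q' = (0.5505, 0.3098, 0.6683, -0.3929)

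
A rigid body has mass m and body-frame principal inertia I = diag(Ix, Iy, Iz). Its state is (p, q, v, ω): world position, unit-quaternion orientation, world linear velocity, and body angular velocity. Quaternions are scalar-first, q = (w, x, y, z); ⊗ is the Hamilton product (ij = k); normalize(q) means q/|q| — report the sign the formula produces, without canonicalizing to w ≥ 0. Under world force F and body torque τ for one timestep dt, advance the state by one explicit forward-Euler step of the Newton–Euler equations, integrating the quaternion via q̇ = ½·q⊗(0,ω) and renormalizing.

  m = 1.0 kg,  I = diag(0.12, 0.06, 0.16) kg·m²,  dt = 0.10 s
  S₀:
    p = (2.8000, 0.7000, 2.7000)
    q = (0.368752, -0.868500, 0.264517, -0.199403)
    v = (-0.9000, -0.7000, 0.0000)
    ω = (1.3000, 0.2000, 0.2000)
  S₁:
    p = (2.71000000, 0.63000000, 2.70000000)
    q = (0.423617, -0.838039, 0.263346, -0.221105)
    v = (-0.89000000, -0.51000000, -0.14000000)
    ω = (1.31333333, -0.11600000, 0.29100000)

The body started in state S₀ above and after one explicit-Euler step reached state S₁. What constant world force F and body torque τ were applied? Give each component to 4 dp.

F = (0.1000, 1.9000, -1.4000)
τ = (0.0200, -0.2000, 0.1300)

v₁ − v₀ = (0.01000000, 0.19000000, -0.14000000)
F = m·Δv/dt = (0.1000, 1.9000, -1.4000)
rate change Δω = (0.01333333, -0.31600000, 0.09100000)
gyro term ω₀×Iω₀ = (0.0040, -0.0104, -0.0156)
applied torque τ = (0.0200, -0.2000, 0.1300)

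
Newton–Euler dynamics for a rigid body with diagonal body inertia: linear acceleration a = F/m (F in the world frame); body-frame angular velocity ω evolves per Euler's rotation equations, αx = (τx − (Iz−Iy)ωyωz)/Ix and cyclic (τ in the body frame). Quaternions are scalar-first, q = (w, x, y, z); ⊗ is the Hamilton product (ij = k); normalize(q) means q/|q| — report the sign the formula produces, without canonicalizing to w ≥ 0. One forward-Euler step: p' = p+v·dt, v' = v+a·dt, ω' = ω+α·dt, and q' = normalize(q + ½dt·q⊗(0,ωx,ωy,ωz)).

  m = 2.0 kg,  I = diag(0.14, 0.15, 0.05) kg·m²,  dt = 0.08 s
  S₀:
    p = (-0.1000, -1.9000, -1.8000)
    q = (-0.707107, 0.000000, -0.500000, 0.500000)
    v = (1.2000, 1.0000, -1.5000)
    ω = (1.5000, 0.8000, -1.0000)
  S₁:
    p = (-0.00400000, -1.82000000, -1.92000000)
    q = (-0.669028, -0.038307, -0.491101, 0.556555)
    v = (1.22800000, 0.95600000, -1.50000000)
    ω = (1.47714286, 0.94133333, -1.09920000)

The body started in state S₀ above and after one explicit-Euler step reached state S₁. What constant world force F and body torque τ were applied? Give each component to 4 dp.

F = (0.7000, -1.1000, 0.0000)
τ = (0.0400, 0.1300, -0.0500)

ω₁ − ω₀ = (-0.02285714, 0.14133333, -0.09920000)
applied torque τ = (0.0400, 0.1300, -0.0500)
Δv = v₁−v₀ = (0.02800000, -0.04400000, 0.00000000)
m·(v₁−v₀)/dt = (0.7000, -1.1000, 0.0000)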